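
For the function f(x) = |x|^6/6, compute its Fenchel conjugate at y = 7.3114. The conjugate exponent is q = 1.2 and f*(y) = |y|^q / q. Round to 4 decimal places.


The conjugate exponent q satisfies 1/p + 1/q = 1.
p = 6, so q = 6/(6 - 1) = 1.2
|y|^q = 7.3114^1.2 = 10.8843
f*(7.3114) = 10.8843 / 1.2 = 9.0703


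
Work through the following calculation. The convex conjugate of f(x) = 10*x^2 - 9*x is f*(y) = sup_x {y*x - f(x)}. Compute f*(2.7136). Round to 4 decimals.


f*(y) = sup_x {y*x - a*x^2 - b*x} = sup_x {(y-b)*x - a*x^2}
FOC: (y - b) - 2a*x = 0 => x* = (y - b)/(2a)
x* = (2.7136 + 9)/(2*10) = 0.5857
f*(2.7136) = (y-b)^2/(4a) = (2.7136 + 9)^2/(4*10)
= 137.2084/40 = 3.4302


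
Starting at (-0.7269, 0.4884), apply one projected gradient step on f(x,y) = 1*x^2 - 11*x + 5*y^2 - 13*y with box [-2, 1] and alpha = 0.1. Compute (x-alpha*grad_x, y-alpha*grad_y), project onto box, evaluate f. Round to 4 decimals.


Step 1: Compute gradient at (-0.7269, 0.4884).
grad_x = 2*1*-0.7269 - 11 = -12.4538
grad_y = 2*5*0.4884 - 13 = -8.116
Step 2: Gradient step.
x_raw = -0.7269 - 0.1*-12.4538 = 0.5185
y_raw = 0.4884 - 0.1*-8.116 = 1.3
Step 3: Project onto [-2, 1].
x_proj = clip(0.5185) = 0.5185
y_proj = clip(1.3) = 1.0
Step 4: Evaluate f.
f(0.5185, 1.0) = -13.4345


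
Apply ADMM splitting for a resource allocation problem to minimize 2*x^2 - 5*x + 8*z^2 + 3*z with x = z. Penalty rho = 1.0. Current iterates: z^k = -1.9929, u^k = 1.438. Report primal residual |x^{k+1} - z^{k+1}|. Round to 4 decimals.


ADMM iteration with rho = 1.0, z^k = -1.9929, u^k = 1.438
Step 1: x-update.
Minimize 2*x^2 - 5*x + (1.0/2)*(x + 1.9929 + 1.438)^2
FOC: (2*2 + 1.0)*x = 5 + 1.0*(-1.9929 - 1.438)
x^{k+1} = 0.3138
Step 2: z-update.
Minimize 8*z^2 + 3*z + (1.0/2)*(0.3138 - z + 1.438)^2
FOC: (2*8 + 1.0)*z = -3 + 1.0*(0.3138 + 1.438)
z^{k+1} = -0.0734
Step 3: u-update.
u^{k+1} = 1.438 + 0.3138 + 0.0734 = 1.8252
Step 4: Primal residual = |0.3138 + 0.0734| = 0.3872


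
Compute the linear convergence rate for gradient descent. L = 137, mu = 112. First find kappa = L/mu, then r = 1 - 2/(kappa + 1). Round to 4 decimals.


Step 1: Compute the condition number.
kappa = L/mu = 137/112 = 1.2232
Step 2: Compute the convergence rate.
r = 1 - 2/(kappa + 1) = 1 - 2*mu/(L + mu) = (L - mu)/(L + mu) = 25/249 = 0.1004


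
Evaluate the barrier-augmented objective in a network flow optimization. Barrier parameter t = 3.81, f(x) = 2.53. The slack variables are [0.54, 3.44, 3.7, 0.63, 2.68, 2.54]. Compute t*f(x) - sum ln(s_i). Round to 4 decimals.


Step 1: Compute log-barrier.
ln values: [-0.6162, 1.2355, 1.3083, -0.462, 0.9858, 0.9322]
phi = -(-0.6162 + 1.2355 + 1.3083 - 0.462 + 0.9858 + 0.9322) = -3.3836
Step 2: Compute augmented objective.
t*f(x) = 3.81*2.53 = 9.6393
Total = 9.6393 - 3.3836 = 6.2557


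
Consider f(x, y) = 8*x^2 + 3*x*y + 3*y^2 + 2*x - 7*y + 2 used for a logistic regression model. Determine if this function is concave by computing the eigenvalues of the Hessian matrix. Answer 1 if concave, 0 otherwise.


The Hessian of f(x,y) = 8*x^2 + 3*x*y + 3*y^2 + 2*x - 7*y + 2 is:
H = [[16, 3], [3, 6]]
Trace = 16 + 6 = 22
Determinant = 16*6 - (3)^2 = 87
Discriminant = (22)^2 - 4*87 = 136.0
Eigenvalues: lambda_1 = 5.169, lambda_2 = 16.831
The function is not concave.

0


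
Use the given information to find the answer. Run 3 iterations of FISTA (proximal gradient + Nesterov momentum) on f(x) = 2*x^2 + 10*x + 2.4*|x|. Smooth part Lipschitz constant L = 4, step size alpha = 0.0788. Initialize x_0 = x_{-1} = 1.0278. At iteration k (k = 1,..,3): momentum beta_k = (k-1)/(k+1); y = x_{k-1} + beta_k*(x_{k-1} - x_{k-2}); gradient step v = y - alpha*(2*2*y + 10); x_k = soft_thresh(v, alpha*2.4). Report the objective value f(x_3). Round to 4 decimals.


FISTA on f(x) = 2*x^2 + 10*x + 2.4*|x|
L = 4, alpha = 0.0788
Iteration 1: beta = 0.0, y = 1.0278 + 0.0*(1.0278 - 1.0278) = 1.0278
  grad(y) = 14.1112, v = y - alpha*grad = -0.0842
  prox(v) = soft_thresh(-0.0842, 0.1891) = 0.0
Iteration 2: beta = 0.3333, y = 0.0 + 0.3333*(0.0 - 1.0278) = -0.3426
  grad(y) = 8.6296, v = y - alpha*grad = -1.0226
  prox(v) = soft_thresh(-1.0226, 0.1891) = -0.8335
Iteration 3: beta = 0.5, y = -0.8335 + 0.5*(-0.8335 - 0.0) = -1.2502
  grad(y) = 4.999, v = y - alpha*grad = -1.6442
  prox(v) = soft_thresh(-1.6442, 0.1891) = -1.455
f(x_3) = 2*(-1.455)^2 + 10*(-1.455) + 2.4*|-1.455| = -6.824


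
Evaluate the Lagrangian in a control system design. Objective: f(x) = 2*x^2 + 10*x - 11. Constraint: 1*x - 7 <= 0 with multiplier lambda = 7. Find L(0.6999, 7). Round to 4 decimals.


Step 1: Evaluate f(x).
f(0.6999) = 2*0.6999^2 + 10*0.6999 - 11 = -3.0213
Step 2: Evaluate g(x).
g(0.6999) = 1*0.6999 - 7 = -6.3001
Step 3: Compute Lagrangian.
L = -3.0213 + 7*-6.3001 = -47.122


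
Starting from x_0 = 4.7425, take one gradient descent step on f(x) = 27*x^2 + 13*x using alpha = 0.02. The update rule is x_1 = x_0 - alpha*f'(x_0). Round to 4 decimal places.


We compute the gradient at x_0 and apply the update.
f'(x) = 54*x + 13
f'(4.7425) = 54*4.7425 + 13 = 269.095
x_1 = 4.7425 - 0.02*269.095 = -0.6394


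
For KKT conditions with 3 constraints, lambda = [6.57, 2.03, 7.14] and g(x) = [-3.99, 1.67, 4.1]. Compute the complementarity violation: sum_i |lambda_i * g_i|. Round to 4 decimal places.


KKT complementary slackness check:
lambda_1 * g_1 = 6.57 * -3.99 = -26.2143
lambda_2 * g_2 = 2.03 * 1.67 = 3.3901
lambda_3 * g_3 = 7.14 * 4.1 = 29.274
Total violation = 26.2143 + 3.3901 + 29.274 = 58.8784


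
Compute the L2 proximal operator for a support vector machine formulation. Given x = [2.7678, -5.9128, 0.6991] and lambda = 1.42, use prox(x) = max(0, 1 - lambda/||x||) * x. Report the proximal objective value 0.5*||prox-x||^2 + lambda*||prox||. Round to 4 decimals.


Step 1: Compute ||x||.
||x|| = 6.5659
Step 2: Compute scaling factor.
scale = max(0, 1 - 1.42/6.5659) = 0.7837
Step 3: prox(x) = [2.1692, -4.634, 0.5479]
||prox(x)|| = 5.1459
Step 4: Proximal objective.
0.5*||prox-x||^2 = 1.0082
lambda*||prox|| = 7.3072
Total = 8.3153


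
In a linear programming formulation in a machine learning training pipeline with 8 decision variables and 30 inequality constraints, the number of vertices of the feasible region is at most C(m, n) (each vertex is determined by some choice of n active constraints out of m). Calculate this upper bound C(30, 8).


Each vertex corresponds to some choice of n active constraints out of m, so the number of vertices is at most C(m, n) = m! / (n!(m-n)!).
m = 30, n = 8
Numerator: 30 * 29 * 28 * 27 * 26 * 25 * 24 * 23
Denominator: 8! = 40320
C(30, 8) = 5852925


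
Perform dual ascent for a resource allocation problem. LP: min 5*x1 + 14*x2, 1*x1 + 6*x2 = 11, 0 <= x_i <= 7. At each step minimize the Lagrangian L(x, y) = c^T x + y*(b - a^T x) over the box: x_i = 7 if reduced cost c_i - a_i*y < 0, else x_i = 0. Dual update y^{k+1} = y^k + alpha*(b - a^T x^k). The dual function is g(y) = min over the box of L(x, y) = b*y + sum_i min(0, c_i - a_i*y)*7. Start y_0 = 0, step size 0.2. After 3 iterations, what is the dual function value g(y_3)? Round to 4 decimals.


Dual ascent for LP: min 5*x1 + 14*x2, 1*x1 + 6*x2 = 11, 0 <= x_i <= 7
Step 1: y^k = 0.0, reduced costs: (5.0, 14.0)
  x^k = (0.0, 0.0), subgradient = b - a^T x = 11.0
  y^{k+1} = 0.0 + 0.2*11.0 = 2.2
Step 2: y^k = 2.2, reduced costs: (2.8, 0.8)
  x^k = (0.0, 0.0), subgradient = b - a^T x = 11.0
  y^{k+1} = 2.2 + 0.2*11.0 = 4.4
Step 3: y^k = 4.4, reduced costs: (0.6, -12.4)
  x^k = (0.0, 7.0), subgradient = b - a^T x = -31.0
  y^{k+1} = 4.4 + 0.2*-31.0 = -1.8
Dual objective at y_3 = -1.8: reduced costs (6.8, 24.8), box minimizer x = (0.0, 0.0)
g(y_3) = b*y + (c1 - a1*y)*x1 + (c2 - a2*y)*x2 = 11*(-1.8) + 6.8*0.0 + 24.8*0.0 = -19.8 + 0.0 + 0.0 = -19.8


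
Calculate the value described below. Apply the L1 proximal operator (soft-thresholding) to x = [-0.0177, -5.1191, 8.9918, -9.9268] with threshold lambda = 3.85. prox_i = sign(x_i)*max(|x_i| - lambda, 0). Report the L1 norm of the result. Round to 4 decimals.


Soft-thresholding with lambda = 3.85:
prox(-0.0177) = sign(-0.0177)*max(|-0.0177| - 3.85, 0) = 0.0
prox(-5.1191) = sign(-5.1191)*max(|-5.1191| - 3.85, 0) = -1.2691
prox(8.9918) = sign(8.9918)*max(|8.9918| - 3.85, 0) = 5.1418
prox(-9.9268) = sign(-9.9268)*max(|-9.9268| - 3.85, 0) = -6.0768
prox(x) = [0.0, -1.2691, 5.1418, -6.0768]
||prox(x)||_1 = 0.0 + 1.2691 + 5.1418 + 6.0768 = 12.4877


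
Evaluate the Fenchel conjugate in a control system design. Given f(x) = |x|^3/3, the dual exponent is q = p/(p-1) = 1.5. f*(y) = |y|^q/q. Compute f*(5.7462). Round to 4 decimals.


The conjugate exponent q satisfies 1/p + 1/q = 1.
p = 3, so q = 3/(3 - 1) = 1.5
|y|^q = 5.7462^1.5 = 13.7743
f*(5.7462) = 13.7743 / 1.5 = 9.1829


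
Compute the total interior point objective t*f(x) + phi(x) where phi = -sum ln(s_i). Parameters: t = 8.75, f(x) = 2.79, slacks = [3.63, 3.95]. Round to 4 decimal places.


Step 1: Compute log-barrier.
ln values: [1.2892, 1.3737]
phi = -(1.2892 + 1.3737) = -2.6629
Step 2: Compute augmented objective.
t*f(x) = 8.75*2.79 = 24.4125
Total = 24.4125 - 2.6629 = 21.7496


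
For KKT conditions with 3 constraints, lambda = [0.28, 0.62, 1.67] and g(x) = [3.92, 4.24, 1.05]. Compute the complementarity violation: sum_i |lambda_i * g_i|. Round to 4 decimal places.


KKT complementary slackness check:
lambda_1 * g_1 = 0.28 * 3.92 = 1.0976
lambda_2 * g_2 = 0.62 * 4.24 = 2.6288
lambda_3 * g_3 = 1.67 * 1.05 = 1.7535
Total violation = 1.0976 + 2.6288 + 1.7535 = 5.4799


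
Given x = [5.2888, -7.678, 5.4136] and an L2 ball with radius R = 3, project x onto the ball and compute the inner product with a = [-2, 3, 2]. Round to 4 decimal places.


Step 1: Compute ||x|| (intermediates to 6 decimals).
||x|| = sqrt(5.2888^2 + (-7.678)^2 + 5.4136^2) = 10.781009
Step 2: Project.
Since ||x|| > R, scale = R/||x|| = 3/10.781009 = 0.278267, proj(x) = scale * x
proj(x) = [1.471699, -2.136534, 1.506426]
Step 3: Dot product.
a^T * proj(x) = -2*1.471699 + 3*(-2.136534) + 2*1.506426 = -6.3401


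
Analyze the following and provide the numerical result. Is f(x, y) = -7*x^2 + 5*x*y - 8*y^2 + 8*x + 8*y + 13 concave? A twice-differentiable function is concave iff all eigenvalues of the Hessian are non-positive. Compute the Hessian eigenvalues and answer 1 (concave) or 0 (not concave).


The Hessian of f(x,y) = -7*x^2 + 5*x*y - 8*y^2 + 8*x + 8*y + 13 is:
H = [[-14, 5], [5, -16]]
Trace = -14 - 16 = -30
Determinant = -14*-16 - (5)^2 = 199
Discriminant = (-30)^2 - 4*199 = 104.0
Eigenvalues: lambda_1 = -20.099, lambda_2 = -9.901
The function is concave.

1


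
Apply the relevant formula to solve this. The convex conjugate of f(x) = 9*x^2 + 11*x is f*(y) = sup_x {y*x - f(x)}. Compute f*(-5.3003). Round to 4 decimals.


f*(y) = sup_x {y*x - a*x^2 - b*x} = sup_x {(y-b)*x - a*x^2}
FOC: (y - b) - 2a*x = 0 => x* = (y - b)/(2a)
x* = (-5.3003 - 11)/(2*9) = -0.9056
f*(-5.3003) = (y-b)^2/(4a) = (-5.3003 - 11)^2/(4*9)
= 265.6998/36 = 7.3805


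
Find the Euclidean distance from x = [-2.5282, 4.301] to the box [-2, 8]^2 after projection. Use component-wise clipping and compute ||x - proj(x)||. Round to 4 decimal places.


Project each component onto [-2, 8].
clip(-2.5282) = -2.0, clip(4.301) = 4.301
Projection = [-2.0, 4.301]
Squared diffs: [0.279, 0.0]
Distance = sqrt(0.279) = 0.5282


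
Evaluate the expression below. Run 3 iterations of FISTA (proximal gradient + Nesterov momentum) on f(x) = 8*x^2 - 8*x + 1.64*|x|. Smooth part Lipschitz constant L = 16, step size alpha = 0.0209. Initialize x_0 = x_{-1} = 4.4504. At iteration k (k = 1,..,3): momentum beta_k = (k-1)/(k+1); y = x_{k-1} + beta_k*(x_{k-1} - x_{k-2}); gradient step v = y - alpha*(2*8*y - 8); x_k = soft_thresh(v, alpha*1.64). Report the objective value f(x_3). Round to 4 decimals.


FISTA on f(x) = 8*x^2 - 8*x + 1.64*|x|
L = 16, alpha = 0.0209
Iteration 1: beta = 0.0, y = 4.4504 + 0.0*(4.4504 - 4.4504) = 4.4504
  grad(y) = 63.2064, v = y - alpha*grad = 3.1294
  prox(v) = soft_thresh(3.1294, 0.0343) = 3.0951
Iteration 2: beta = 0.3333, y = 3.0951 + 0.3333*(3.0951 - 4.4504) = 2.6433
  grad(y) = 34.2936, v = y - alpha*grad = 1.9266
  prox(v) = soft_thresh(1.9266, 0.0343) = 1.8923
Iteration 3: beta = 0.5, y = 1.8923 + 0.5*(1.8923 - 3.0951) = 1.2909
  grad(y) = 12.6552, v = y - alpha*grad = 1.0265
  prox(v) = soft_thresh(1.0265, 0.0343) = 0.9922
f(x_3) = 8*0.9922^2 - 8*0.9922 + 1.64*|0.9922| = 1.5651


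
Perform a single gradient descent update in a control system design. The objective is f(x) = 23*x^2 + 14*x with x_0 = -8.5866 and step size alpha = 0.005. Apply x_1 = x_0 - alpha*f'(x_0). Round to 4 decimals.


We compute the gradient at x_0 and apply the update.
f'(x) = 46*x + 14
f'(-8.5866) = 46*-8.5866 + 14 = -380.9836
x_1 = -8.5866 - 0.005*-380.9836 = -6.6817


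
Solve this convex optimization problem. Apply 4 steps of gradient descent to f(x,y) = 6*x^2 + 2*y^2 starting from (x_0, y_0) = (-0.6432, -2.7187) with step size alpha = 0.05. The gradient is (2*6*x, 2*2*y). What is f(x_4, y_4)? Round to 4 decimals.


Gradient descent on f(x,y) = 6*x^2 + 2*y^2.
Starting point: (-0.6432, -2.7187), alpha = 0.05
Step 1: grad_x = 2*6*-0.6432 = -7.7184, grad_y = 2*2*-2.7187 = -10.8748
  x_1 = -0.6432 - 0.05*-7.7184 = -0.2573
  y_1 = -2.7187 - 0.05*-10.8748 = -2.175
Step 2: grad_x = 2*6*-0.2573 = -3.0874, grad_y = 2*2*-2.175 = -8.6998
  x_2 = -0.2573 - 0.05*-3.0874 = -0.1029
  y_2 = -2.175 - 0.05*-8.6998 = -1.74
Step 3: grad_x = 2*6*-0.1029 = -1.2349, grad_y = 2*2*-1.74 = -6.9599
  x_3 = -0.1029 - 0.05*-1.2349 = -0.0412
  y_3 = -1.74 - 0.05*-6.9599 = -1.392
Step 4: grad_x = 2*6*-0.0412 = -0.494, grad_y = 2*2*-1.392 = -5.5679
  x_4 = -0.0412 - 0.05*-0.494 = -0.0165
  y_4 = -1.392 - 0.05*-5.5679 = -1.1136
f(-0.0165, -1.1136) = 6*(-0.0165)^2 + 2*(-1.1136)^2 = 2.4817


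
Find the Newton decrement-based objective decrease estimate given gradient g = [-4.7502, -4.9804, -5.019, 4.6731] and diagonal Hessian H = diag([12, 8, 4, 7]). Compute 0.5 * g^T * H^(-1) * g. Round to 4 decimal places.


Step 1: H is diagonal, so H^(-1) * g = [-0.3959, -0.6226, -1.2548, 0.6676].
Step 2: g^T H^(-1) g = sum_i g_i^2 / H_ii
  = (-4.7502)^2/12 + (-4.9804)^2/8 + (-5.019)^2/4 + (4.6731)^2/7
  = 1.8804 + 3.1005 + 6.2976 + 3.1197 = 14.3982
Step 3: Objective decrease = 0.5 * g^T H^(-1) g = 7.1991


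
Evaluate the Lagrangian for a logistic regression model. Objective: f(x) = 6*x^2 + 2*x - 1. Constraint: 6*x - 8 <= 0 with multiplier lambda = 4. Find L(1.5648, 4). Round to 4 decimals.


Step 1: Evaluate f(x).
f(1.5648) = 6*1.5648^2 + 2*1.5648 - 1 = 16.8212
Step 2: Evaluate g(x).
g(1.5648) = 6*1.5648 - 8 = 1.3888
Step 3: Compute Lagrangian.
L = 16.8212 + 4*1.3888 = 22.3764


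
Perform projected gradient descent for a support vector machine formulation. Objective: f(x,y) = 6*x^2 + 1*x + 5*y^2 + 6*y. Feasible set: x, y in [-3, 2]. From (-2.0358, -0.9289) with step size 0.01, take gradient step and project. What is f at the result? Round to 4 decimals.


Step 1: Compute gradient at (-2.0358, -0.9289).
grad_x = 2*6*-2.0358 + 1 = -23.4296
grad_y = 2*5*-0.9289 + 6 = -3.289
Step 2: Gradient step.
x_raw = -2.0358 - 0.01*-23.4296 = -1.8015
y_raw = -0.9289 - 0.01*-3.289 = -0.896
Step 3: Project onto [-3, 2].
x_proj = clip(-1.8015) = -1.8015
y_proj = clip(-0.896) = -0.896
Step 4: Evaluate f.
f(-1.8015, -0.896) = 16.3091


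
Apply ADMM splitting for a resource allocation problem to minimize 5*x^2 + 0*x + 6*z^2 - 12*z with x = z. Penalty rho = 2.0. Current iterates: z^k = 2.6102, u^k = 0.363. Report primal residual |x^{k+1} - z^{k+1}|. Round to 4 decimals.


ADMM iteration with rho = 2.0, z^k = 2.6102, u^k = 0.363
Step 1: x-update.
Minimize 5*x^2 + 0*x + (2.0/2)*(x - 2.6102 + 0.363)^2
FOC: (2*5 + 2.0)*x = 0 + 2.0*(2.6102 - 0.363)
x^{k+1} = 0.3745
Step 2: z-update.
Minimize 6*z^2 - 12*z + (2.0/2)*(0.3745 - z + 0.363)^2
FOC: (2*6 + 2.0)*z = 12 + 2.0*(0.3745 + 0.363)
z^{k+1} = 0.9625
Step 3: u-update.
u^{k+1} = 0.363 + 0.3745 - 0.9625 = -0.225
Step 4: Primal residual = |0.3745 - 0.9625| = 0.588


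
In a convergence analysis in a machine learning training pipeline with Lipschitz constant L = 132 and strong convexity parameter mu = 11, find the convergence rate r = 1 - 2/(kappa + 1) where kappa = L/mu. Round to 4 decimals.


Step 1: Compute the condition number.
kappa = L/mu = 132/11 = 12.0
Step 2: Compute the convergence rate.
r = 1 - 2/(kappa + 1) = 1 - 2*mu/(L + mu) = (L - mu)/(L + mu) = 121/143 = 0.8462


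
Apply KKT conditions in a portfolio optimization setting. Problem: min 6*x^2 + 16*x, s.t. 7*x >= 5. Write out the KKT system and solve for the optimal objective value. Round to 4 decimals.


Step 1: Try lambda = 0 (constraint inactive).
x_unc = -16/(2*6) = -1.3333
Check: 7*-1.3333 = -9.3331 < 5 -- violated!
Step 2: Constraint must be active: 7*x = 5
x* = 5/7 = 0.7143 (rounded; the exact value 5/7 is used below)
lambda = (2*6*(5/7) + 16)/7 = 3.5102
Step 3: Compute optimal value.
f(x*) = 6*(5/7)^2 + 16*(5/7) = 14.4898


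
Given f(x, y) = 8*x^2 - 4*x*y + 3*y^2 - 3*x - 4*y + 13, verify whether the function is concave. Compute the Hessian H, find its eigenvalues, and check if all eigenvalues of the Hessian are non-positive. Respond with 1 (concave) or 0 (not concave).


The Hessian of f(x,y) = 8*x^2 - 4*x*y + 3*y^2 - 3*x - 4*y + 13 is:
H = [[16, -4], [-4, 6]]
Trace = 16 + 6 = 22
Determinant = 16*6 - (-4)^2 = 80
Discriminant = (22)^2 - 4*80 = 164.0
Eigenvalues: lambda_1 = 4.5969, lambda_2 = 17.4031
The function is not concave.

0


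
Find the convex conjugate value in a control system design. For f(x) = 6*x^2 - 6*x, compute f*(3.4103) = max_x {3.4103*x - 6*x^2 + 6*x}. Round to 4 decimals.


f*(y) = sup_x {y*x - a*x^2 - b*x} = sup_x {(y-b)*x - a*x^2}
FOC: (y - b) - 2a*x = 0 => x* = (y - b)/(2a)
x* = (3.4103 + 6)/(2*6) = 0.7842
f*(3.4103) = (y-b)^2/(4a) = (3.4103 + 6)^2/(4*6)
= 88.5537/24 = 3.6897


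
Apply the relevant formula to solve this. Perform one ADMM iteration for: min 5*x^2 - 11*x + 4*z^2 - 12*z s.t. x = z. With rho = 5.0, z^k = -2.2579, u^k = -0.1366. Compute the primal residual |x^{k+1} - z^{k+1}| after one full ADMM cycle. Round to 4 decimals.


ADMM iteration with rho = 5.0, z^k = -2.2579, u^k = -0.1366
Step 1: x-update.
Minimize 5*x^2 - 11*x + (5.0/2)*(x + 2.2579 - 0.1366)^2
FOC: (2*5 + 5.0)*x = 11 + 5.0*(-2.2579 + 0.1366)
x^{k+1} = 0.0262
Step 2: z-update.
Minimize 4*z^2 - 12*z + (5.0/2)*(0.0262 - z - 0.1366)^2
FOC: (2*4 + 5.0)*z = 12 + 5.0*(0.0262 - 0.1366)
z^{k+1} = 0.8806
Step 3: u-update.
u^{k+1} = -0.1366 + 0.0262 - 0.8806 = -0.991
Step 4: Primal residual = |0.0262 - 0.8806| = 0.8544


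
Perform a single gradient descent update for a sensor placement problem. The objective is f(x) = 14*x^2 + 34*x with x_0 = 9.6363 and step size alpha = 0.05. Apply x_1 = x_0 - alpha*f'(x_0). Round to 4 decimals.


We compute the gradient at x_0 and apply the update.
f'(x) = 28*x + 34
f'(9.6363) = 28*9.6363 + 34 = 303.8164
x_1 = 9.6363 - 0.05*303.8164 = -5.5545


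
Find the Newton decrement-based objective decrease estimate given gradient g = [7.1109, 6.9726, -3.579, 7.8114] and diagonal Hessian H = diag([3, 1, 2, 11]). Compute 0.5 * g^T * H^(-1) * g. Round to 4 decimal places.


Step 1: H is diagonal, so H^(-1) * g = [2.3703, 6.9726, -1.7895, 0.7101].
Step 2: g^T H^(-1) g = sum_i g_i^2 / H_ii
  = (7.1109)^2/3 + (6.9726)^2/1 + (-3.579)^2/2 + (7.8114)^2/11
  = 16.855 + 48.6172 + 6.4046 + 5.5471 = 77.4238
Step 3: Objective decrease = 0.5 * g^T H^(-1) g = 38.7119


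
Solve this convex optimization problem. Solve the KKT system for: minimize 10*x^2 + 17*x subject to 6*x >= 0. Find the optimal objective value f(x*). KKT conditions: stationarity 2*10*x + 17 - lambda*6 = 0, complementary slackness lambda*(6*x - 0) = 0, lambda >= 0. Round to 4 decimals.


Step 1: Try lambda = 0 (constraint inactive).
x_unc = -17/(2*10) = -0.85
Check: 6*-0.85 = -5.1 < 0 -- violated!
Step 2: Constraint must be active: 6*x = 0
x* = 0/6 = 0.0
lambda = (2*10*0.0 + 17)/6 = 2.8333
Step 3: Compute optimal value.
f(x*) = 10*0.0^2 + 17*0.0 = 0.0


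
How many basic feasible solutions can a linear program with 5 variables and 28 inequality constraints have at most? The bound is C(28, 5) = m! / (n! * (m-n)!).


Each vertex corresponds to some choice of n active constraints out of m, so the number of vertices is at most C(m, n) = m! / (n!(m-n)!).
m = 28, n = 5
Numerator: 28 * 27 * 26 * 25 * 24
Denominator: 5! = 120
C(28, 5) = 98280


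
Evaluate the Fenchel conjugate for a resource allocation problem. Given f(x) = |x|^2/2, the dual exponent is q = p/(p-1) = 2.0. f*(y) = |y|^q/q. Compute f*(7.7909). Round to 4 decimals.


The conjugate exponent q satisfies 1/p + 1/q = 1.
p = 2, so q = 2/(2 - 1) = 2.0
|y|^q = 7.7909^2.0 = 60.6981
f*(7.7909) = 60.6981 / 2.0 = 30.3491


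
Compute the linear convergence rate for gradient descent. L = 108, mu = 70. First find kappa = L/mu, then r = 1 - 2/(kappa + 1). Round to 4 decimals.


Step 1: Compute the condition number.
kappa = L/mu = 108/70 = 1.5429
Step 2: Compute the convergence rate.
r = 1 - 2/(kappa + 1) = 1 - 2*mu/(L + mu) = (L - mu)/(L + mu) = 38/178 = 0.2135


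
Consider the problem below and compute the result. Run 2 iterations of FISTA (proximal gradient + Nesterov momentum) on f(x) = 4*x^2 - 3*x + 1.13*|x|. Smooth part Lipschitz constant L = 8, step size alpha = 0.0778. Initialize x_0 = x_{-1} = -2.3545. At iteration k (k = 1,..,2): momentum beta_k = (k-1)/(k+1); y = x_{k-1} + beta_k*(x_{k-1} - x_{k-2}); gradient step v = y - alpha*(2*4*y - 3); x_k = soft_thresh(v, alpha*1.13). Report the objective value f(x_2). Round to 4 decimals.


FISTA on f(x) = 4*x^2 - 3*x + 1.13*|x|
L = 8, alpha = 0.0778
Iteration 1: beta = 0.0, y = -2.3545 + 0.0*(-2.3545 + 2.3545) = -2.3545
  grad(y) = -21.836, v = y - alpha*grad = -0.6557
  prox(v) = soft_thresh(-0.6557, 0.0879) = -0.5677
Iteration 2: beta = 0.3333, y = -0.5677 + 0.3333*(-0.5677 + 2.3545) = 0.0278
  grad(y) = -2.7773, v = y - alpha*grad = 0.2439
  prox(v) = soft_thresh(0.2439, 0.0879) = 0.156
f(x_2) = 4*0.156^2 - 3*0.156 + 1.13*|0.156| = -0.1944


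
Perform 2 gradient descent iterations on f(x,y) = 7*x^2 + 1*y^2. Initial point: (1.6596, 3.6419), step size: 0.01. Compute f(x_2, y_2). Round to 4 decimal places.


Gradient descent on f(x,y) = 7*x^2 + 1*y^2.
Starting point: (1.6596, 3.6419), alpha = 0.01
Step 1: grad_x = 2*7*1.6596 = 23.2344, grad_y = 2*1*3.6419 = 7.2838
  x_1 = 1.6596 - 0.01*23.2344 = 1.4273
  y_1 = 3.6419 - 0.01*7.2838 = 3.5691
Step 2: grad_x = 2*7*1.4273 = 19.9816, grad_y = 2*1*3.5691 = 7.1381
  x_2 = 1.4273 - 0.01*19.9816 = 1.2274
  y_2 = 3.5691 - 0.01*7.1381 = 3.4977
f(1.2274, 3.4977) = 7*1.2274^2 + 1*3.4977^2 = 22.78


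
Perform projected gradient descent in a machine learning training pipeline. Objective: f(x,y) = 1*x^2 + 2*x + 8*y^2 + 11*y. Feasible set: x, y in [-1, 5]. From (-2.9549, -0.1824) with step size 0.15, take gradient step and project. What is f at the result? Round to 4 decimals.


Step 1: Compute gradient at (-2.9549, -0.1824).
grad_x = 2*1*-2.9549 + 2 = -3.9098
grad_y = 2*8*-0.1824 + 11 = 8.0816
Step 2: Gradient step.
x_raw = -2.9549 - 0.15*-3.9098 = -2.3684
y_raw = -0.1824 - 0.15*8.0816 = -1.3946
Step 3: Project onto [-1, 5].
x_proj = clip(-2.3684) = -1.0
y_proj = clip(-1.3946) = -1.0
Step 4: Evaluate f.
f(-1.0, -1.0) = -4.0


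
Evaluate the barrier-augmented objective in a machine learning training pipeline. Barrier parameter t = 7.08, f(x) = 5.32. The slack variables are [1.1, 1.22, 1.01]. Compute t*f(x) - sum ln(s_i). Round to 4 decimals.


Step 1: Compute log-barrier.
ln values: [0.0953, 0.1989, 0.01]
phi = -(0.0953 + 0.1989 + 0.01) = -0.3041
Step 2: Compute augmented objective.
t*f(x) = 7.08*5.32 = 37.6656
Total = 37.6656 - 0.3041 = 37.3615


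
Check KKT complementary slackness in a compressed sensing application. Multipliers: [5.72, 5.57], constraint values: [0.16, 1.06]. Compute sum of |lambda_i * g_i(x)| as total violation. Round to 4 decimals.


KKT complementary slackness check:
lambda_1 * g_1 = 5.72 * 0.16 = 0.9152
lambda_2 * g_2 = 5.57 * 1.06 = 5.9042
Total violation = 0.9152 + 5.9042 = 6.8194


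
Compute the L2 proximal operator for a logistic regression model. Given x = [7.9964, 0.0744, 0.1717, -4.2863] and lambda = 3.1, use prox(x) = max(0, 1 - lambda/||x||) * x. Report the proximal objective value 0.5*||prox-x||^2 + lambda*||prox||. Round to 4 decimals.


Step 1: Compute ||x||.
||x|| = 9.0747
Step 2: Compute scaling factor.
scale = max(0, 1 - 3.1/9.0747) = 0.6584
Step 3: prox(x) = [5.2648, 0.049, 0.113, -2.8221]
||prox(x)|| = 5.9747
Step 4: Proximal objective.
0.5*||prox-x||^2 = 4.805
lambda*||prox|| = 18.5216
Total = 23.3265


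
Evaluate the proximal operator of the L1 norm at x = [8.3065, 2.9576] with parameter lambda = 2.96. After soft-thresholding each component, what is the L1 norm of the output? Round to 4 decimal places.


Soft-thresholding with lambda = 2.96:
prox(8.3065) = sign(8.3065)*max(|8.3065| - 2.96, 0) = 5.3465
prox(2.9576) = sign(2.9576)*max(|2.9576| - 2.96, 0) = 0.0
prox(x) = [5.3465, 0.0]
||prox(x)||_1 = 5.3465 + 0.0 = 5.3465


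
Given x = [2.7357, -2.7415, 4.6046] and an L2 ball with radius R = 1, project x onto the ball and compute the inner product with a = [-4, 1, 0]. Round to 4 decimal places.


Step 1: Compute ||x|| (intermediates to 6 decimals).
||x|| = sqrt(2.7357^2 + (-2.7415)^2 + 4.6046^2) = 6.016828
Step 2: Project.
Since ||x|| > R, scale = R/||x|| = 1/6.016828 = 0.166201, proj(x) = scale * x
proj(x) = [0.454676, -0.45564, 0.765289]
Step 3: Dot product.
a^T * proj(x) = -4*0.454676 + 1*(-0.45564) + 0*0.765289 = -2.2743


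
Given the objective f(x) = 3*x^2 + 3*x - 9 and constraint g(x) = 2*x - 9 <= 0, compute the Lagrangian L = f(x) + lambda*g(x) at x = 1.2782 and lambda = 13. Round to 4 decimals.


Step 1: Evaluate f(x).
f(1.2782) = 3*1.2782^2 + 3*1.2782 - 9 = -0.264
Step 2: Evaluate g(x).
g(1.2782) = 2*1.2782 - 9 = -6.4436
Step 3: Compute Lagrangian.
L = -0.264 + 13*-6.4436 = -84.0308


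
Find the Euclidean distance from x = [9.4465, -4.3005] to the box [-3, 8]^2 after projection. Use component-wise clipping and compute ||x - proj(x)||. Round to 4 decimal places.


Project each component onto [-3, 8].
clip(9.4465) = 8.0, clip(-4.3005) = -3.0
Projection = [8.0, -3.0]
Squared diffs: [2.0924, 1.6913]
Distance = sqrt(3.7837) = 1.9452


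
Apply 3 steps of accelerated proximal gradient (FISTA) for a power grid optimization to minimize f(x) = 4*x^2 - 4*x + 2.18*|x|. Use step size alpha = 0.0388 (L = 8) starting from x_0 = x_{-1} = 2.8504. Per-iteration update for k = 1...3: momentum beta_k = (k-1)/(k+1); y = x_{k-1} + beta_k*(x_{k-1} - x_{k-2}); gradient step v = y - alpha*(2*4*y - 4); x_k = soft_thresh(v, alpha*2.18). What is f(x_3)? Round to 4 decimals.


FISTA on f(x) = 4*x^2 - 4*x + 2.18*|x|
L = 8, alpha = 0.0388
Iteration 1: beta = 0.0, y = 2.8504 + 0.0*(2.8504 - 2.8504) = 2.8504
  grad(y) = 18.8032, v = y - alpha*grad = 2.1208
  prox(v) = soft_thresh(2.1208, 0.0846) = 2.0363
Iteration 2: beta = 0.3333, y = 2.0363 + 0.3333*(2.0363 - 2.8504) = 1.7649
  grad(y) = 10.119, v = y - alpha*grad = 1.3723
  prox(v) = soft_thresh(1.3723, 0.0846) = 1.2877
Iteration 3: beta = 0.5, y = 1.2877 + 0.5*(1.2877 - 2.0363) = 0.9134
  grad(y) = 3.307, v = y - alpha*grad = 0.7851
  prox(v) = soft_thresh(0.7851, 0.0846) = 0.7005
f(x_3) = 4*0.7005^2 - 4*0.7005 + 2.18*|0.7005| = 0.6878


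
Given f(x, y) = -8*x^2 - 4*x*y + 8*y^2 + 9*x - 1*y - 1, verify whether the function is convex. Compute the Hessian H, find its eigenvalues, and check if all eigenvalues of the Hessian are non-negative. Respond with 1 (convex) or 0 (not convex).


The Hessian of f(x,y) = -8*x^2 - 4*x*y + 8*y^2 + 9*x - 1*y - 1 is:
H = [[-16, -4], [-4, 16]]
Trace = -16 + 16 = 0
Determinant = -16*16 - (-4)^2 = -272
Discriminant = (0)^2 - 4*-272 = 1088.0
Eigenvalues: lambda_1 = -16.4924, lambda_2 = 16.4924
The function is not convex.

0


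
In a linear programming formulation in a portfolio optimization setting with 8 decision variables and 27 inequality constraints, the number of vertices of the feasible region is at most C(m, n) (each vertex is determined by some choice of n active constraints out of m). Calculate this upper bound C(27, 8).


Each vertex corresponds to some choice of n active constraints out of m, so the number of vertices is at most C(m, n) = m! / (n!(m-n)!).
m = 27, n = 8
Numerator: 27 * 26 * 25 * 24 * 23 * 22 * 21 * 20
Denominator: 8! = 40320
C(27, 8) = 2220075


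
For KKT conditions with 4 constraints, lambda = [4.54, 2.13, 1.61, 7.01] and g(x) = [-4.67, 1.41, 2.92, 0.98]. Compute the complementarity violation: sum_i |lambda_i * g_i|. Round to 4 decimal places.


KKT complementary slackness check:
lambda_1 * g_1 = 4.54 * -4.67 = -21.2018
lambda_2 * g_2 = 2.13 * 1.41 = 3.0033
lambda_3 * g_3 = 1.61 * 2.92 = 4.7012
lambda_4 * g_4 = 7.01 * 0.98 = 6.8698
Total violation = 21.2018 + 3.0033 + 4.7012 + 6.8698 = 35.7761


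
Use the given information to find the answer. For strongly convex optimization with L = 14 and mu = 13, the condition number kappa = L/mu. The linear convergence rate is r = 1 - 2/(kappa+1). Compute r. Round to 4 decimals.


Step 1: Compute the condition number.
kappa = L/mu = 14/13 = 1.0769
Step 2: Compute the convergence rate.
r = 1 - 2/(kappa + 1) = 1 - 2*mu/(L + mu) = (L - mu)/(L + mu) = 1/27 = 0.037


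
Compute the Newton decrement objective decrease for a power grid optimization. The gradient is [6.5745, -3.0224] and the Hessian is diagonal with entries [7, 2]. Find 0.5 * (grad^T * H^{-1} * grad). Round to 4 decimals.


Step 1: H is diagonal, so H^(-1) * g = [0.9392, -1.5112].
Step 2: g^T H^(-1) g = sum_i g_i^2 / H_ii
  = (6.5745)^2/7 + (-3.0224)^2/2
  = 6.1749 + 4.5675 = 10.7423
Step 3: Objective decrease = 0.5 * g^T H^(-1) g = 5.3712


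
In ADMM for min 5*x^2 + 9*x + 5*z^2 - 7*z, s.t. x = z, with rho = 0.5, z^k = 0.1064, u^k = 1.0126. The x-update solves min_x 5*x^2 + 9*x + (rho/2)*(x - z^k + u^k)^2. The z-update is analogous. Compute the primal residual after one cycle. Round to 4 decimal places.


ADMM iteration with rho = 0.5, z^k = 0.1064, u^k = 1.0126
Step 1: x-update.
Minimize 5*x^2 + 9*x + (0.5/2)*(x - 0.1064 + 1.0126)^2
FOC: (2*5 + 0.5)*x = -9 + 0.5*(0.1064 - 1.0126)
x^{k+1} = -0.9003
Step 2: z-update.
Minimize 5*z^2 - 7*z + (0.5/2)*(-0.9003 - z + 1.0126)^2
FOC: (2*5 + 0.5)*z = 7 + 0.5*(-0.9003 + 1.0126)
z^{k+1} = 0.672
Step 3: u-update.
u^{k+1} = 1.0126 - 0.9003 - 0.672 = -0.5597
Step 4: Primal residual = |-0.9003 - 0.672| = 1.5723


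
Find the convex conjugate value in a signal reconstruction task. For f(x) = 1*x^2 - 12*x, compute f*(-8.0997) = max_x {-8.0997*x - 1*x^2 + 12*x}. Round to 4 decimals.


f*(y) = sup_x {y*x - a*x^2 - b*x} = sup_x {(y-b)*x - a*x^2}
FOC: (y - b) - 2a*x = 0 => x* = (y - b)/(2a)
x* = (-8.0997 + 12)/(2*1) = 1.9502
f*(-8.0997) = (y-b)^2/(4a) = (-8.0997 + 12)^2/(4*1)
= 15.2123/4 = 3.8031


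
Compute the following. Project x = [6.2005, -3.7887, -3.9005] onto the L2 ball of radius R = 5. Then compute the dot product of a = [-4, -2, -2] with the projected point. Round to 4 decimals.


Step 1: Compute ||x|| (intermediates to 6 decimals).
||x|| = sqrt(6.2005^2 + (-3.7887)^2 + (-3.9005)^2) = 8.247081
Step 2: Project.
Since ||x|| > R, scale = R/||x|| = 5/8.247081 = 0.606275, proj(x) = scale * x
proj(x) = [3.759208, -2.296994, -2.364776]
Step 3: Dot product.
a^T * proj(x) = -4*3.759208 - 2*(-2.296994) - 2*(-2.364776) = -5.7133


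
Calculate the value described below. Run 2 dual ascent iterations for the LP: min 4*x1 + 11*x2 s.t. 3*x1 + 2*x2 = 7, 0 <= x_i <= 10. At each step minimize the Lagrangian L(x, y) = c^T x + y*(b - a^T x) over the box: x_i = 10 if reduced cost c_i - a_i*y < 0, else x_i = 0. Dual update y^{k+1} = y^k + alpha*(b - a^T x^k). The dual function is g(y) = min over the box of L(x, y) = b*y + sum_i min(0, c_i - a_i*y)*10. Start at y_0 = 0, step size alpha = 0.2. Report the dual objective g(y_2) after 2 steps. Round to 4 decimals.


Dual ascent for LP: min 4*x1 + 11*x2, 3*x1 + 2*x2 = 7, 0 <= x_i <= 10
Step 1: y^k = 0.0, reduced costs: (4.0, 11.0)
  x^k = (0.0, 0.0), subgradient = b - a^T x = 7.0
  y^{k+1} = 0.0 + 0.2*7.0 = 1.4
Step 2: y^k = 1.4, reduced costs: (-0.2, 8.2)
  x^k = (10.0, 0.0), subgradient = b - a^T x = -23.0
  y^{k+1} = 1.4 + 0.2*-23.0 = -3.2
Dual objective at y_2 = -3.2: reduced costs (13.6, 17.4), box minimizer x = (0.0, 0.0)
g(y_2) = b*y + (c1 - a1*y)*x1 + (c2 - a2*y)*x2 = 7*(-3.2) + 13.6*0.0 + 17.4*0.0 = -22.4 + 0.0 + 0.0 = -22.4


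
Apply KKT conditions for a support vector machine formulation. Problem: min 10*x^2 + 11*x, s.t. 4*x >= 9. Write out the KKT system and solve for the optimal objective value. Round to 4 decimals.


Step 1: Try lambda = 0 (constraint inactive).
x_unc = -11/(2*10) = -0.55
Check: 4*-0.55 = -2.2 < 9 -- violated!
Step 2: Constraint must be active: 4*x = 9
x* = 9/4 = 2.25
lambda = (2*10*2.25 + 11)/4 = 14.0
Step 3: Compute optimal value.
f(x*) = 10*2.25^2 + 11*2.25 = 75.375


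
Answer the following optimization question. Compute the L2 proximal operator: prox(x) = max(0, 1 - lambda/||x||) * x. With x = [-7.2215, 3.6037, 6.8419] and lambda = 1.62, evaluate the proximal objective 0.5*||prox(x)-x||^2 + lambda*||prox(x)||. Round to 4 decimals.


Step 1: Compute ||x||.
||x|| = 10.5806
Step 2: Compute scaling factor.
scale = max(0, 1 - 1.62/10.5806) = 0.8469
Step 3: prox(x) = [-6.1158, 3.0519, 5.7943]
||prox(x)|| = 8.9606
Step 4: Proximal objective.
0.5*||prox-x||^2 = 1.3122
lambda*||prox|| = 14.5162
Total = 15.8283


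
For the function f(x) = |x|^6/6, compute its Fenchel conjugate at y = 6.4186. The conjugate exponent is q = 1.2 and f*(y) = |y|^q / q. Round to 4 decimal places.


The conjugate exponent q satisfies 1/p + 1/q = 1.
p = 6, so q = 6/(6 - 1) = 1.2
|y|^q = 6.4186^1.2 = 9.3095
f*(6.4186) = 9.3095 / 1.2 = 7.758


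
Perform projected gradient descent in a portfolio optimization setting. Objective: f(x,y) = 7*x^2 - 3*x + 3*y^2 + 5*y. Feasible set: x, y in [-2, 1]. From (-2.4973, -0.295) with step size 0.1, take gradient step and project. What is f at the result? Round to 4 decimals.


Step 1: Compute gradient at (-2.4973, -0.295).
grad_x = 2*7*-2.4973 - 3 = -37.9622
grad_y = 2*3*-0.295 + 5 = 3.23
Step 2: Gradient step.
x_raw = -2.4973 - 0.1*-37.9622 = 1.2989
y_raw = -0.295 - 0.1*3.23 = -0.618
Step 3: Project onto [-2, 1].
x_proj = clip(1.2989) = 1.0
y_proj = clip(-0.618) = -0.618
Step 4: Evaluate f.
f(1.0, -0.618) = 2.0558


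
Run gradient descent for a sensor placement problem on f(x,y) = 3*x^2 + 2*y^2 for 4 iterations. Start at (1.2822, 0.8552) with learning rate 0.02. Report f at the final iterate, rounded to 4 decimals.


Gradient descent on f(x,y) = 3*x^2 + 2*y^2.
Starting point: (1.2822, 0.8552), alpha = 0.02
Step 1: grad_x = 2*3*1.2822 = 7.6932, grad_y = 2*2*0.8552 = 3.4208
  x_1 = 1.2822 - 0.02*7.6932 = 1.1283
  y_1 = 0.8552 - 0.02*3.4208 = 0.7868
Step 2: grad_x = 2*3*1.1283 = 6.77, grad_y = 2*2*0.7868 = 3.1471
  x_2 = 1.1283 - 0.02*6.77 = 0.9929
  y_2 = 0.7868 - 0.02*3.1471 = 0.7238
Step 3: grad_x = 2*3*0.9929 = 5.9576, grad_y = 2*2*0.7238 = 2.8954
  x_3 = 0.9929 - 0.02*5.9576 = 0.8738
  y_3 = 0.7238 - 0.02*2.8954 = 0.6659
Step 4: grad_x = 2*3*0.8738 = 5.2427, grad_y = 2*2*0.6659 = 2.6637
  x_4 = 0.8738 - 0.02*5.2427 = 0.7689
  y_4 = 0.6659 - 0.02*2.6637 = 0.6127
f(0.7689, 0.6127) = 3*0.7689^2 + 2*0.6127^2 = 2.5245


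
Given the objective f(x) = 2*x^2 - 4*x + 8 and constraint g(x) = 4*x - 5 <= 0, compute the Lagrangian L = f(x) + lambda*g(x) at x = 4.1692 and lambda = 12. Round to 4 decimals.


Step 1: Evaluate f(x).
f(4.1692) = 2*4.1692^2 - 4*4.1692 + 8 = 26.0877
Step 2: Evaluate g(x).
g(4.1692) = 4*4.1692 - 5 = 11.6768
Step 3: Compute Lagrangian.
L = 26.0877 + 12*11.6768 = 166.2093


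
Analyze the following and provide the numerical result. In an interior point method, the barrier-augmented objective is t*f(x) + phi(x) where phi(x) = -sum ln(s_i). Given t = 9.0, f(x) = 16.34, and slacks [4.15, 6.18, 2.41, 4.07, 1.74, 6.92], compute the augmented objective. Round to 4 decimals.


Step 1: Compute log-barrier.
ln values: [1.4231, 1.8213, 0.8796, 1.4036, 0.5539, 1.9344]
phi = -(1.4231 + 1.8213 + 0.8796 + 1.4036 + 0.5539 + 1.9344) = -8.016
Step 2: Compute augmented objective.
t*f(x) = 9.0*16.34 = 147.06
Total = 147.06 - 8.016 = 139.044


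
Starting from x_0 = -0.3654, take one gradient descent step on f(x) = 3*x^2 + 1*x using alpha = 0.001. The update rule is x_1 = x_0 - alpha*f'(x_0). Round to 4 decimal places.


We compute the gradient at x_0 and apply the update.
f'(x) = 6*x + 1
f'(-0.3654) = 6*-0.3654 + 1 = -1.1924
x_1 = -0.3654 - 0.001*-1.1924 = -0.3642


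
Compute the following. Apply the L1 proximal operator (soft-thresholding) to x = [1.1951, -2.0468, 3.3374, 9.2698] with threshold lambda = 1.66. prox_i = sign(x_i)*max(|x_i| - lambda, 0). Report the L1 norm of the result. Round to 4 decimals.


Soft-thresholding with lambda = 1.66:
prox(1.1951) = sign(1.1951)*max(|1.1951| - 1.66, 0) = 0.0
prox(-2.0468) = sign(-2.0468)*max(|-2.0468| - 1.66, 0) = -0.3868
prox(3.3374) = sign(3.3374)*max(|3.3374| - 1.66, 0) = 1.6774
prox(9.2698) = sign(9.2698)*max(|9.2698| - 1.66, 0) = 7.6098
prox(x) = [0.0, -0.3868, 1.6774, 7.6098]
||prox(x)||_1 = 0.0 + 0.3868 + 1.6774 + 7.6098 = 9.674


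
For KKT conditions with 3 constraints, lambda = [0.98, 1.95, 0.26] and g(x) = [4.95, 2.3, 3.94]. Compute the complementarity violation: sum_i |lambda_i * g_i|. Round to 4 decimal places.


KKT complementary slackness check:
lambda_1 * g_1 = 0.98 * 4.95 = 4.851
lambda_2 * g_2 = 1.95 * 2.3 = 4.485
lambda_3 * g_3 = 0.26 * 3.94 = 1.0244
Total violation = 4.851 + 4.485 + 1.0244 = 10.3604


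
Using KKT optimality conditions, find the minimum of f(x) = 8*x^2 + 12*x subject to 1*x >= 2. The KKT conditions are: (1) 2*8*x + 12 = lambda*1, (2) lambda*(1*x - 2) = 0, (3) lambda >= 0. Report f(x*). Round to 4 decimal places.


Step 1: Try lambda = 0 (constraint inactive).
x_unc = -12/(2*8) = -0.75
Check: 1*-0.75 = -0.75 < 2 -- violated!
Step 2: Constraint must be active: 1*x = 2
x* = 2/1 = 2.0
lambda = (2*8*2.0 + 12)/1 = 44.0
Step 3: Compute optimal value.
f(x*) = 8*2.0^2 + 12*2.0 = 56.0


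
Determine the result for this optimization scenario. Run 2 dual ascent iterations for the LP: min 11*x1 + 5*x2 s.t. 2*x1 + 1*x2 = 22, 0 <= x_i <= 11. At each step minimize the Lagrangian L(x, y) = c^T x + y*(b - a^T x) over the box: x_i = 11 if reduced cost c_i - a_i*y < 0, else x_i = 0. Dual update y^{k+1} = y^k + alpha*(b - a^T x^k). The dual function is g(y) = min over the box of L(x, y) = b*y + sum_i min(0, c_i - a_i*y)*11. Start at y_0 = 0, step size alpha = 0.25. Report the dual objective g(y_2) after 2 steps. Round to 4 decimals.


Dual ascent for LP: min 11*x1 + 5*x2, 2*x1 + 1*x2 = 22, 0 <= x_i <= 11
Step 1: y^k = 0.0, reduced costs: (11.0, 5.0)
  x^k = (0.0, 0.0), subgradient = b - a^T x = 22.0
  y^{k+1} = 0.0 + 0.25*22.0 = 5.5
Step 2: y^k = 5.5, reduced costs: (0.0, -0.5)
  x^k = (0.0, 11.0), subgradient = b - a^T x = 11.0
  y^{k+1} = 5.5 + 0.25*11.0 = 8.25
Dual objective at y_2 = 8.25: reduced costs (-5.5, -3.25), box minimizer x = (11.0, 11.0)
g(y_2) = b*y + (c1 - a1*y)*x1 + (c2 - a2*y)*x2 = 22*8.25 + (-5.5)*11.0 + (-3.25)*11.0 = 181.5 - 60.5 - 35.75 = 85.25


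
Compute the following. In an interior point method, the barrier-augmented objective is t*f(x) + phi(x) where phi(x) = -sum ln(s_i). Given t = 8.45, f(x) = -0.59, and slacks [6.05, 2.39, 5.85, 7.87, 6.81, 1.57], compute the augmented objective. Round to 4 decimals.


Step 1: Compute log-barrier.
ln values: [1.8001, 0.8713, 1.7664, 2.0631, 1.9184, 0.4511]
phi = -(1.8001 + 0.8713 + 1.7664 + 2.0631 + 1.9184 + 0.4511) = -8.8703
Step 2: Compute augmented objective.
t*f(x) = 8.45*-0.59 = -4.9855
Total = -4.9855 - 8.8703 = -13.8558


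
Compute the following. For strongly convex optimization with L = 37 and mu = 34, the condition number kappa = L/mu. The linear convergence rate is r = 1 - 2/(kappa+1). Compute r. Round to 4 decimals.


Step 1: Compute the condition number.
kappa = L/mu = 37/34 = 1.0882
Step 2: Compute the convergence rate.
r = 1 - 2/(kappa + 1) = 1 - 2*mu/(L + mu) = (L - mu)/(L + mu) = 3/71 = 0.0423
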